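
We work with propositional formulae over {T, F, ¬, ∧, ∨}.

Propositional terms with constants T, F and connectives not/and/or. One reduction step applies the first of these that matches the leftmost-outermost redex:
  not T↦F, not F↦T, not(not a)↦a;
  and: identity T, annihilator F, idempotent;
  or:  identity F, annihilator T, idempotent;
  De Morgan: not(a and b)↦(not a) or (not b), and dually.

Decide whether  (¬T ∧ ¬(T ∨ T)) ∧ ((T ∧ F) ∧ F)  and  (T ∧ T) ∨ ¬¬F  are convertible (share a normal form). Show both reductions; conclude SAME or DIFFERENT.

Answer: DIFFERENT — A ⇓ F, B ⇓ T

Working:
Term A:
  start: (¬T ∧ ¬(T ∨ T)) ∧ ((T ∧ F) ∧ F)
  [1] (F ∧ ¬(T ∨ T)) ∧ ((T ∧ F) ∧ F)
  [2] F ∧ ((T ∧ F) ∧ F)
  [3] F

Term B:
  start: (T ∧ T) ∨ ¬¬F
  [1] T ∨ ¬¬F
  [2] T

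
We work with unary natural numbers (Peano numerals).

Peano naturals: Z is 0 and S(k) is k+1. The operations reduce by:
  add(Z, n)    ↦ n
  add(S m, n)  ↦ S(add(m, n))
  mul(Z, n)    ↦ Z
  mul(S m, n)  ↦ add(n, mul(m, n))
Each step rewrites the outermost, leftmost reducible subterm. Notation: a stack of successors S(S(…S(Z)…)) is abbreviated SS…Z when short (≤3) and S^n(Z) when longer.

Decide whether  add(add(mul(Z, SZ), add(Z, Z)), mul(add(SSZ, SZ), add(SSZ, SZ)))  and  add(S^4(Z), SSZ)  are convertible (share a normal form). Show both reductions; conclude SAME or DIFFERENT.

Term A:
  start: add(add(mul(Z, SZ), add(Z, Z)), mul(add(SSZ, SZ), add(SSZ, SZ)))
  →1  add(add(Z, add(Z, Z)), mul(add(SSZ, SZ), add(SSZ, SZ)))
  →2  add(add(Z, Z), mul(add(SSZ, SZ), add(SSZ, SZ)))
  →3  add(Z, mul(add(SSZ, SZ), add(SSZ, SZ)))
  →4  mul(add(SSZ, SZ), add(SSZ, SZ))
  →5  mul(S(add(SZ, SZ)), add(SSZ, SZ))
  →6  add(add(SSZ, SZ), mul(add(SZ, SZ), add(SSZ, SZ)))
  →7  add(S(add(SZ, SZ)), mul(add(SZ, SZ), add(SSZ, SZ)))
  →8  S(add(add(SZ, SZ), mul(add(SZ, SZ), add(SSZ, SZ))))
  →9  S(add(S(add(Z, SZ)), mul(add(SZ, SZ), add(SSZ, SZ))))
  →10  S(S(add(add(Z, SZ), mul(add(SZ, SZ), add(SSZ, SZ)))))
  →11  S(S(add(SZ, mul(add(SZ, SZ), add(SSZ, SZ)))))
  →12  S(S(S(add(Z, mul(add(SZ, SZ), add(SSZ, SZ))))))
  →13  S(S(S(mul(add(SZ, SZ), add(SSZ, SZ)))))
  →14  S(S(S(mul(S(add(Z, SZ)), add(SSZ, SZ)))))
  →15  S(S(S(add(add(SSZ, SZ), mul(add(Z, SZ), add(SSZ, SZ))))))
  →16  S(S(S(add(S(add(SZ, SZ)), mul(add(Z, SZ), add(SSZ, SZ))))))
  →17  S(S(S(S(add(add(SZ, SZ), mul(add(Z, SZ), add(SSZ, SZ)))))))
  →18  S(S(S(S(add(S(add(Z, SZ)), mul(add(Z, SZ), add(SSZ, SZ)))))))
  →19  S(S(S(S(S(add(add(Z, SZ), mul(add(Z, SZ), add(SSZ, SZ))))))))
  →20  S(S(S(S(S(add(SZ, mul(add(Z, SZ), add(SSZ, SZ))))))))
  →21  S(S(S(S(S(S(add(Z, mul(add(Z, SZ), add(SSZ, SZ)))))))))
  →22  S(S(S(S(S(S(mul(add(Z, SZ), add(SSZ, SZ))))))))
  →23  S(S(S(S(S(S(mul(SZ, add(SSZ, SZ))))))))
  →24  S(S(S(S(S(S(add(add(SSZ, SZ), mul(Z, add(SSZ, SZ)))))))))
  →25  S(S(S(S(S(S(add(S(add(SZ, SZ)), mul(Z, add(SSZ, SZ)))))))))
  →26  S(S(S(S(S(S(S(add(add(SZ, SZ), mul(Z, add(SSZ, SZ))))))))))
  →27  S(S(S(S(S(S(S(add(S(add(Z, SZ)), mul(Z, add(SSZ, SZ))))))))))
  →28  S(S(S(S(S(S(S(S(add(add(Z, SZ), mul(Z, add(SSZ, SZ)))))))))))
  →29  S(S(S(S(S(S(S(S(add(SZ, mul(Z, add(SSZ, SZ)))))))))))
  →30  S(S(S(S(S(S(S(S(S(add(Z, mul(Z, add(SSZ, SZ))))))))))))
  →31  S(S(S(S(S(S(S(S(S(mul(Z, add(SSZ, SZ)))))))))))
  →32  S^9(Z)

Term B:
  start: add(S^4(Z), SSZ)
  →1  S(add(SSSZ, SSZ))
  →2  S(S(add(SSZ, SSZ)))
  →3  S(S(S(add(SZ, SSZ))))
  →4  S(S(S(S(add(Z, SSZ)))))
  →5  S^6(Z)

Answer: DIFFERENT — A ⇓ S^9(Z), B ⇓ S^6(Z)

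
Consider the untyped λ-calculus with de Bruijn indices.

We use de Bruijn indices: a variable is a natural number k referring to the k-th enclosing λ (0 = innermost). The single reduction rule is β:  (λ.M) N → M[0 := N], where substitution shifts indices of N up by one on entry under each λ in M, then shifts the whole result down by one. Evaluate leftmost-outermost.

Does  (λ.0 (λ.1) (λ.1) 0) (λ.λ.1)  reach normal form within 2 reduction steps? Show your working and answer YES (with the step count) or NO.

Answer: NO — after 2 steps the term is (λ.λ.λ.λ.1) (λ.λ.λ.1) (λ.λ.1), not yet normal

Working:
  start: (λ.0 (λ.1) (λ.1) 0) (λ.λ.1)
  →1  (λ.λ.1) (λ.λ.λ.1) (λ.λ.λ.1) (λ.λ.1)
  →2  (λ.λ.λ.λ.1) (λ.λ.λ.1) (λ.λ.1)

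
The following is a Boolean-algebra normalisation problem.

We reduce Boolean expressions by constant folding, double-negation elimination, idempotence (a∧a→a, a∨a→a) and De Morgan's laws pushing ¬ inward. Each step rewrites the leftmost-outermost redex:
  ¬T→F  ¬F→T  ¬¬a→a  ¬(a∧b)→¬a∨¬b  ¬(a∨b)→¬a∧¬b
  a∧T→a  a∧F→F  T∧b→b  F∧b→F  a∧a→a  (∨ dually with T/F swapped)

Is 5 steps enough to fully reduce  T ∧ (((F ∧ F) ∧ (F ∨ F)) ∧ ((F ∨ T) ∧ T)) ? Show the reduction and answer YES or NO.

  start: T ∧ (((F ∧ F) ∧ (F ∨ F)) ∧ ((F ∨ T) ∧ T))
  [1] ((F ∧ F) ∧ (F ∨ F)) ∧ ((F ∨ T) ∧ T)
  [2] (F ∧ (F ∨ F)) ∧ ((F ∨ T) ∧ T)
  [3] F ∧ ((F ∨ T) ∧ T)
  [4] F

Answer: YES — reaches normal form F in 4 ≤ 5 steps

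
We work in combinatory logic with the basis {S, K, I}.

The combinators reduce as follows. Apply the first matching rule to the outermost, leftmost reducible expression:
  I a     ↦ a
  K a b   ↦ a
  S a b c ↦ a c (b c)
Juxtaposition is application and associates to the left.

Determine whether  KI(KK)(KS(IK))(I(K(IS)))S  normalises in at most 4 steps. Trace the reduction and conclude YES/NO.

  start: KI(KK)(KS(IK))(I(K(IS)))S
  →1  I(KS(IK))(I(K(IS)))S
  →2  KS(IK)(I(K(IS)))S
  →3  S(I(K(IS)))S
  →4  S(K(IS))S

Answer: NO — after 4 steps the term is S(K(IS))S, not yet normal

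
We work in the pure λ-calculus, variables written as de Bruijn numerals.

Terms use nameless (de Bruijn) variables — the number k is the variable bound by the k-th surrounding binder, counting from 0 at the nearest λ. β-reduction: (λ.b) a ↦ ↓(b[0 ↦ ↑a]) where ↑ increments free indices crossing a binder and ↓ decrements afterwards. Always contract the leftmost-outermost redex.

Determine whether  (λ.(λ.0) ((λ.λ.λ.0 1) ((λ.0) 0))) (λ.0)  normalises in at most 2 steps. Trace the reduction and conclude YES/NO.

  start: (λ.(λ.0) ((λ.λ.λ.0 1) ((λ.0) 0))) (λ.0)
  [1] (λ.0) ((λ.λ.λ.0 1) ((λ.0) (λ.0)))
  [2] (λ.λ.λ.0 1) ((λ.0) (λ.0))

Answer: NO — after 2 steps the term is (λ.λ.λ.0 1) ((λ.0) (λ.0)), not yet normal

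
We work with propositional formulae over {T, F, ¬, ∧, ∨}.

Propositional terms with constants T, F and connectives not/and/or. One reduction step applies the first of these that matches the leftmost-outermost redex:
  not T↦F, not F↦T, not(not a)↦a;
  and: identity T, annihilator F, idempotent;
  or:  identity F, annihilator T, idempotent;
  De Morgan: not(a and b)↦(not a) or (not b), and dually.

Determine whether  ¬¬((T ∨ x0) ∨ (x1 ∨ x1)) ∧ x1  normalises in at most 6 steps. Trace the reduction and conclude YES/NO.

Answer: YES — reaches normal form x1 in 4 ≤ 6 steps

Working:
  start: ¬¬((T ∨ x0) ∨ (x1 ∨ x1)) ∧ x1
  step 1: ((T ∨ x0) ∨ (x1 ∨ x1)) ∧ x1
  step 2: (T ∨ (x1 ∨ x1)) ∧ x1
  step 3: T ∧ x1
  step 4: x1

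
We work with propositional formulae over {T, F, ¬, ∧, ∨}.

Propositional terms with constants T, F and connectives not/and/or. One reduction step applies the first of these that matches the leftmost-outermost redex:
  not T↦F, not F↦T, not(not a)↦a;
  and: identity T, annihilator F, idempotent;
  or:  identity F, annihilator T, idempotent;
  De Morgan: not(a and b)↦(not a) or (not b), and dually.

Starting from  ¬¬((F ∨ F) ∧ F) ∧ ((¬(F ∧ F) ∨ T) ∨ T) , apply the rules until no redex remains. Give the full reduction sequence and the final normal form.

  start: ¬¬((F ∨ F) ∧ F) ∧ ((¬(F ∧ F) ∨ T) ∨ T)
  [1] ((F ∨ F) ∧ F) ∧ ((¬(F ∧ F) ∨ T) ∨ T)
  [2] F ∧ ((¬(F ∧ F) ∨ T) ∨ T)
  [3] F

Answer: normal form = F  (in 3 steps)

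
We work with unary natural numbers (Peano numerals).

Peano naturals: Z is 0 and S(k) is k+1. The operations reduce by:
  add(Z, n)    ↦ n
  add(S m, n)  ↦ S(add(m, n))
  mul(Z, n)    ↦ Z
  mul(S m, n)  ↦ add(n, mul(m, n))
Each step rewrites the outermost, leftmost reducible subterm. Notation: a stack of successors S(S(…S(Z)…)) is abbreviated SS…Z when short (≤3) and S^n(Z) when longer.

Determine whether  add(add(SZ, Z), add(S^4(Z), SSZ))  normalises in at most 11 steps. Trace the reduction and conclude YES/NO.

Answer: YES — reaches normal form S^7(Z) in 9 ≤ 11 steps

Derivation:
  start: add(add(SZ, Z), add(S^4(Z), SSZ))
  [1] add(S(add(Z, Z)), add(S^4(Z), SSZ))
  [2] S(add(add(Z, Z), add(S^4(Z), SSZ)))
  [3] S(add(Z, add(S^4(Z), SSZ)))
  [4] S(add(S^4(Z), SSZ))
  [5] S(S(add(SSSZ, SSZ)))
  [6] S(S(S(add(SSZ, SSZ))))
  [7] S(S(S(S(add(SZ, SSZ)))))
  [8] S(S(S(S(S(add(Z, SSZ))))))
  [9] S^7(Z)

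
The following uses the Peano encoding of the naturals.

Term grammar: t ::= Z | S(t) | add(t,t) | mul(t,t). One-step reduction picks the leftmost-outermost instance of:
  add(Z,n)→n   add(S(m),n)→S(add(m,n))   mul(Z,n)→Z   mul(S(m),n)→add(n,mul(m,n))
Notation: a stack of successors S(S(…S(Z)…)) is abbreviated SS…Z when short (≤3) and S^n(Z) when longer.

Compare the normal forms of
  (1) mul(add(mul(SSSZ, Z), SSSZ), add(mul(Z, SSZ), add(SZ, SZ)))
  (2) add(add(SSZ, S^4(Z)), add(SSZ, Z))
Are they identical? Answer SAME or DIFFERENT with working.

Term A:
  start: mul(add(mul(SSSZ, Z), SSSZ), add(mul(Z, SSZ), add(SZ, SZ)))
  [1] mul(add(add(Z, mul(SSZ, Z)), SSSZ), add(mul(Z, SSZ), add(SZ, SZ)))
  [2] mul(add(mul(SSZ, Z), SSSZ), add(mul(Z, SSZ), add(SZ, SZ)))
  [3] mul(add(add(Z, mul(SZ, Z)), SSSZ), add(mul(Z, SSZ), add(SZ, SZ)))
  [4] mul(add(mul(SZ, Z), SSSZ), add(mul(Z, SSZ), add(SZ, SZ)))
  [5] mul(add(add(Z, mul(Z, Z)), SSSZ), add(mul(Z, SSZ), add(SZ, SZ)))
  [6] mul(add(mul(Z, Z), SSSZ), add(mul(Z, SSZ), add(SZ, SZ)))
  [7] mul(add(Z, SSSZ), add(mul(Z, SSZ), add(SZ, SZ)))
  [8] mul(SSSZ, add(mul(Z, SSZ), add(SZ, SZ)))
  [9] add(add(mul(Z, SSZ), add(SZ, SZ)), mul(SSZ, add(mul(Z, SSZ), add(SZ, SZ))))
  [10] add(add(Z, add(SZ, SZ)), mul(SSZ, add(mul(Z, SSZ), add(SZ, SZ))))
  [11] add(add(SZ, SZ), mul(SSZ, add(mul(Z, SSZ), add(SZ, SZ))))
  [12] add(S(add(Z, SZ)), mul(SSZ, add(mul(Z, SSZ), add(SZ, SZ))))
  [13] S(add(add(Z, SZ), mul(SSZ, add(mul(Z, SSZ), add(SZ, SZ)))))
  [14] S(add(SZ, mul(SSZ, add(mul(Z, SSZ), add(SZ, SZ)))))
  [15] S(S(add(Z, mul(SSZ, add(mul(Z, SSZ), add(SZ, SZ))))))
  [16] S(S(mul(SSZ, add(mul(Z, SSZ), add(SZ, SZ)))))
  [17] S(S(add(add(mul(Z, SSZ), add(SZ, SZ)), mul(SZ, add(mul(Z, SSZ), add(SZ, SZ))))))
  [18] S(S(add(add(Z, add(SZ, SZ)), mul(SZ, add(mul(Z, SSZ), add(SZ, SZ))))))
  [19] S(S(add(add(SZ, SZ), mul(SZ, add(mul(Z, SSZ), add(SZ, SZ))))))
  [20] S(S(add(S(add(Z, SZ)), mul(SZ, add(mul(Z, SSZ), add(SZ, SZ))))))
  [21] S(S(S(add(add(Z, SZ), mul(SZ, add(mul(Z, SSZ), add(SZ, SZ)))))))
  [22] S(S(S(add(SZ, mul(SZ, add(mul(Z, SSZ), add(SZ, SZ)))))))
  [23] S(S(S(S(add(Z, mul(SZ, add(mul(Z, SSZ), add(SZ, SZ))))))))
  [24] S(S(S(S(mul(SZ, add(mul(Z, SSZ), add(SZ, SZ)))))))
  [25] S(S(S(S(add(add(mul(Z, SSZ), add(SZ, SZ)), mul(Z, add(mul(Z, SSZ), add(SZ, SZ))))))))
  [26] S(S(S(S(add(add(Z, add(SZ, SZ)), mul(Z, add(mul(Z, SSZ), add(SZ, SZ))))))))
  [27] S(S(S(S(add(add(SZ, SZ), mul(Z, add(mul(Z, SSZ), add(SZ, SZ))))))))
  [28] S(S(S(S(add(S(add(Z, SZ)), mul(Z, add(mul(Z, SSZ), add(SZ, SZ))))))))
  [29] S(S(S(S(S(add(add(Z, SZ), mul(Z, add(mul(Z, SSZ), add(SZ, SZ)))))))))
  [30] S(S(S(S(S(add(SZ, mul(Z, add(mul(Z, SSZ), add(SZ, SZ)))))))))
  [31] S(S(S(S(S(S(add(Z, mul(Z, add(mul(Z, SSZ), add(SZ, SZ))))))))))
  [32] S(S(S(S(S(S(mul(Z, add(mul(Z, SSZ), add(SZ, SZ)))))))))
  [33] S^6(Z)

Term B:
  start: add(add(SSZ, S^4(Z)), add(SSZ, Z))
  [1] add(S(add(SZ, S^4(Z))), add(SSZ, Z))
  [2] S(add(add(SZ, S^4(Z)), add(SSZ, Z)))
  [3] S(add(S(add(Z, S^4(Z))), add(SSZ, Z)))
  [4] S(S(add(add(Z, S^4(Z)), add(SSZ, Z))))
  [5] S(S(add(S^4(Z), add(SSZ, Z))))
  [6] S(S(S(add(SSSZ, add(SSZ, Z)))))
  [7] S(S(S(S(add(SSZ, add(SSZ, Z))))))
  [8] S(S(S(S(S(add(SZ, add(SSZ, Z)))))))
  [9] S(S(S(S(S(S(add(Z, add(SSZ, Z))))))))
  [10] S(S(S(S(S(S(add(SSZ, Z)))))))
  [11] S(S(S(S(S(S(S(add(SZ, Z))))))))
  [12] S(S(S(S(S(S(S(S(add(Z, Z)))))))))
  [13] S^8(Z)

Answer: DIFFERENT — A ⇓ S^6(Z), B ⇓ S^8(Z)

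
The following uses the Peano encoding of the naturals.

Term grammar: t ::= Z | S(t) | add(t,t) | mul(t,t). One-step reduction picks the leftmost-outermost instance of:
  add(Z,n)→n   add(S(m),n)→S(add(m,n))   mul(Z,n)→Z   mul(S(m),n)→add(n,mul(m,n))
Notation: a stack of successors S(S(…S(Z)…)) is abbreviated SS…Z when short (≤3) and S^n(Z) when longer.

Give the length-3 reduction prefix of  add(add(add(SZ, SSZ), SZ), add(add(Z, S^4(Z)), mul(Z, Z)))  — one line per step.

  start: add(add(add(SZ, SSZ), SZ), add(add(Z, S^4(Z)), mul(Z, Z)))
  [1] add(add(S(add(Z, SSZ)), SZ), add(add(Z, S^4(Z)), mul(Z, Z)))
  [2] add(S(add(add(Z, SSZ), SZ)), add(add(Z, S^4(Z)), mul(Z, Z)))
  [3] S(add(add(add(Z, SSZ), SZ), add(add(Z, S^4(Z)), mul(Z, Z))))

Answer: after 3 steps: S(add(add(add(Z, SSZ), SZ), add(add(Z, S^4(Z)), mul(Z, Z))))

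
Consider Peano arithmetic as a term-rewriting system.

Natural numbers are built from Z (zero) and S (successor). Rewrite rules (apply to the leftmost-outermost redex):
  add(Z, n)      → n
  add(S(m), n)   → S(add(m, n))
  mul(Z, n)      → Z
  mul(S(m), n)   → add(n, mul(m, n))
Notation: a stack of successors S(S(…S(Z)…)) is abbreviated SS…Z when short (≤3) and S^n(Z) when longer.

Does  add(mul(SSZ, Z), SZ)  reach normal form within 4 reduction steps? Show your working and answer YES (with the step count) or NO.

  start: add(mul(SSZ, Z), SZ)
  step 1: add(add(Z, mul(SZ, Z)), SZ)
  step 2: add(mul(SZ, Z), SZ)
  step 3: add(add(Z, mul(Z, Z)), SZ)
  step 4: add(mul(Z, Z), SZ)

Answer: NO — after 4 steps the term is add(mul(Z, Z), SZ), not yet normal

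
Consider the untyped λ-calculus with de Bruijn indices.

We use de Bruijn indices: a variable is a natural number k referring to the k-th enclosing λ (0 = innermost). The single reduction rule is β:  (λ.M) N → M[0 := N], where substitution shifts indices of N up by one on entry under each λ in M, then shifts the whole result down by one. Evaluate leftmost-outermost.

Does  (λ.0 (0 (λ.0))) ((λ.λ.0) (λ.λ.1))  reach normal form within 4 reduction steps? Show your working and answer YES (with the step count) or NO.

  start: (λ.0 (0 (λ.0))) ((λ.λ.0) (λ.λ.1))
  →1  (λ.λ.0) (λ.λ.1) ((λ.λ.0) (λ.λ.1) (λ.0))
  →2  (λ.0) ((λ.λ.0) (λ.λ.1) (λ.0))
  →3  (λ.λ.0) (λ.λ.1) (λ.0)
  →4  (λ.0) (λ.0)

Answer: NO — after 4 steps the term is (λ.0) (λ.0), not yet normal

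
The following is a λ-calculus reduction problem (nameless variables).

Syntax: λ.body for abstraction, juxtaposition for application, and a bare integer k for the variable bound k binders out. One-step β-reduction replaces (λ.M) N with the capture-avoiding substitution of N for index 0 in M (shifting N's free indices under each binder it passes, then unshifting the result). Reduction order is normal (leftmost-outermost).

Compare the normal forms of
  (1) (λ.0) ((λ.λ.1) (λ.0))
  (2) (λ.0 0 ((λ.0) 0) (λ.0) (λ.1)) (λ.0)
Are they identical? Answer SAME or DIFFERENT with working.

Term A:
  start: (λ.0) ((λ.λ.1) (λ.0))
  [1] (λ.λ.1) (λ.0)
  [2] λ.λ.0

Term B:
  start: (λ.0 0 ((λ.0) 0) (λ.0) (λ.1)) (λ.0)
  [1] (λ.0) (λ.0) ((λ.0) (λ.0)) (λ.0) (λ.λ.0)
  [2] (λ.0) ((λ.0) (λ.0)) (λ.0) (λ.λ.0)
  [3] (λ.0) (λ.0) (λ.0) (λ.λ.0)
  [4] (λ.0) (λ.0) (λ.λ.0)
  [5] (λ.0) (λ.λ.0)
  [6] λ.λ.0

Answer: SAME — A ⇓ λ.λ.0, B ⇓ λ.λ.0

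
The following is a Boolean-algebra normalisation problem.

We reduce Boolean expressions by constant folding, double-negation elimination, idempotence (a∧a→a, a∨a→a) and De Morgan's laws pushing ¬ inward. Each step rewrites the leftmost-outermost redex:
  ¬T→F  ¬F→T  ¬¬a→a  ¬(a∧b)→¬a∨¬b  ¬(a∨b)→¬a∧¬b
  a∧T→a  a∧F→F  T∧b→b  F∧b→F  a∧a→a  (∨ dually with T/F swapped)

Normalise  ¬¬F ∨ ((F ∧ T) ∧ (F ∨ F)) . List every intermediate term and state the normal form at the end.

  start: ¬¬F ∨ ((F ∧ T) ∧ (F ∨ F))
  →1  F ∨ ((F ∧ T) ∧ (F ∨ F))
  →2  (F ∧ T) ∧ (F ∨ F)
  →3  F ∧ (F ∨ F)
  →4  F

Answer: normal form = F  (in 4 steps)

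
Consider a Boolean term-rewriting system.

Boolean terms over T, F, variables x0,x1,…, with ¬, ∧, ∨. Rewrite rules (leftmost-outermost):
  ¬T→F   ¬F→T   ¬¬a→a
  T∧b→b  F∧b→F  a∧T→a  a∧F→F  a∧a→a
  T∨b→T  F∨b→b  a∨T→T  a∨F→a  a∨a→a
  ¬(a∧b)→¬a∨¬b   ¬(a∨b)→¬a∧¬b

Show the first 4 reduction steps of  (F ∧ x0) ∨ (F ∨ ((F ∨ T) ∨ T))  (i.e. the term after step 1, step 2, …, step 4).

  start: (F ∧ x0) ∨ (F ∨ ((F ∨ T) ∨ T))
  [1] F ∨ (F ∨ ((F ∨ T) ∨ T))
  [2] F ∨ ((F ∨ T) ∨ T)
  [3] (F ∨ T) ∨ T
  [4] T

Answer: after 4 steps: T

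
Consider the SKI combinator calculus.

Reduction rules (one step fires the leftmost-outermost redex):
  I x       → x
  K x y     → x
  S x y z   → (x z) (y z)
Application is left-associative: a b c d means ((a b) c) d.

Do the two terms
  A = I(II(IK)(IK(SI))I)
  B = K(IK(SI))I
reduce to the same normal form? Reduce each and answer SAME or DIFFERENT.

Term A:
  start: I(II(IK)(IK(SI))I)
  step 1: II(IK)(IK(SI))I
  step 2: I(IK)(IK(SI))I
  step 3: IK(IK(SI))I
  step 4: K(IK(SI))I
  step 5: IK(SI)
  step 6: K(SI)

Term B:
  start: K(IK(SI))I
  step 1: IK(SI)
  step 2: K(SI)

Answer: SAME — A ⇓ K(SI), B ⇓ K(SI)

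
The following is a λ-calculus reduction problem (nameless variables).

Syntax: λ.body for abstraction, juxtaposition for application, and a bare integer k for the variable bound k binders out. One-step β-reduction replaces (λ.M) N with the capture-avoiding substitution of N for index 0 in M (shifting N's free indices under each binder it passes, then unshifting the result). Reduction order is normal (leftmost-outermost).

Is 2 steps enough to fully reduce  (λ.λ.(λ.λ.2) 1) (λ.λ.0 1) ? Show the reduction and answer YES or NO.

Answer: YES — reaches normal form λ.λ.1 in 2 ≤ 2 steps

Reduction:
  start: (λ.λ.(λ.λ.2) 1) (λ.λ.0 1)
  →1  λ.(λ.λ.2) (λ.λ.0 1)
  →2  λ.λ.1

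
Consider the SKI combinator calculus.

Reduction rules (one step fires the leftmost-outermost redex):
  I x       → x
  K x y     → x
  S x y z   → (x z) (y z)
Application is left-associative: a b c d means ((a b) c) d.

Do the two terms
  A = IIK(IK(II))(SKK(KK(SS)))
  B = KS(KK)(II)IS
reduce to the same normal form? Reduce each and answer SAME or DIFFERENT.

Term A:
  start: IIK(IK(II))(SKK(KK(SS)))
  →1  IK(IK(II))(SKK(KK(SS)))
  →2  K(IK(II))(SKK(KK(SS)))
  →3  IK(II)
  →4  K(II)
  →5  KI

Term B:
  start: KS(KK)(II)IS
  →1  S(II)IS
  →2  IIS(IS)
  →3  IS(IS)
  →4  S(IS)
  →5  SS

Answer: DIFFERENT — A ⇓ KI, B ⇓ SS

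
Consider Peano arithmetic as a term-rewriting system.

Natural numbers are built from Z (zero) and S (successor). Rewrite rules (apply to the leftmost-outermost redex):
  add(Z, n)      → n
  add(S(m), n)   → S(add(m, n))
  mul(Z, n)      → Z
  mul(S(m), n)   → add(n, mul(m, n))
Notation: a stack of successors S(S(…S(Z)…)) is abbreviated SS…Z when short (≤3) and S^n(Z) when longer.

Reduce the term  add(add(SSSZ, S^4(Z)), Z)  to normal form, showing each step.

  start: add(add(SSSZ, S^4(Z)), Z)
  →1  add(S(add(SSZ, S^4(Z))), Z)
  →2  S(add(add(SSZ, S^4(Z)), Z))
  →3  S(add(S(add(SZ, S^4(Z))), Z))
  →4  S(S(add(add(SZ, S^4(Z)), Z)))
  →5  S(S(add(S(add(Z, S^4(Z))), Z)))
  →6  S(S(S(add(add(Z, S^4(Z)), Z))))
  →7  S(S(S(add(S^4(Z), Z))))
  →8  S(S(S(S(add(SSSZ, Z)))))
  →9  S(S(S(S(S(add(SSZ, Z))))))
  →10  S(S(S(S(S(S(add(SZ, Z)))))))
  →11  S(S(S(S(S(S(S(add(Z, Z))))))))
  →12  S^7(Z)

Answer: normal form = S^7(Z)  (in 12 steps)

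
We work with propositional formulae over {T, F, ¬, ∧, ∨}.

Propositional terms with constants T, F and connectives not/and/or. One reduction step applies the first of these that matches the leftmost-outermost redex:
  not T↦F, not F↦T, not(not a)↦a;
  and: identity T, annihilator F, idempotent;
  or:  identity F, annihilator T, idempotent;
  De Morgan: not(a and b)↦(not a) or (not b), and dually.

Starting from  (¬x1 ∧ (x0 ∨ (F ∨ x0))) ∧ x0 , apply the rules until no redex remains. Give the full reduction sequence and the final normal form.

Answer: normal form = (¬x1 ∧ x0) ∧ x0  (in 2 steps)

Derivation:
  start: (¬x1 ∧ (x0 ∨ (F ∨ x0))) ∧ x0
  [1] (¬x1 ∧ (x0 ∨ x0)) ∧ x0
  [2] (¬x1 ∧ x0) ∧ x0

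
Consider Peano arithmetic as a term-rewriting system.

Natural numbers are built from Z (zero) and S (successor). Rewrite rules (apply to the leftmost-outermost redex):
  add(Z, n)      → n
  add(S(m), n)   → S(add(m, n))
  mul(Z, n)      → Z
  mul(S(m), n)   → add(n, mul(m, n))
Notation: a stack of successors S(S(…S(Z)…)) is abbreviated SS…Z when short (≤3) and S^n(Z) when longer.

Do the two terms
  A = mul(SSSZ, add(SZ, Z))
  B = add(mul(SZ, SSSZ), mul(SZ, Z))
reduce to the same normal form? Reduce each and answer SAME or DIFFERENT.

Answer: SAME — A ⇓ SSSZ, B ⇓ SSSZ

Working:
Term A:
  start: mul(SSSZ, add(SZ, Z))
  step 1: add(add(SZ, Z), mul(SSZ, add(SZ, Z)))
  step 2: add(S(add(Z, Z)), mul(SSZ, add(SZ, Z)))
  step 3: S(add(add(Z, Z), mul(SSZ, add(SZ, Z))))
  step 4: S(add(Z, mul(SSZ, add(SZ, Z))))
  step 5: S(mul(SSZ, add(SZ, Z)))
  step 6: S(add(add(SZ, Z), mul(SZ, add(SZ, Z))))
  step 7: S(add(S(add(Z, Z)), mul(SZ, add(SZ, Z))))
  step 8: S(S(add(add(Z, Z), mul(SZ, add(SZ, Z)))))
  step 9: S(S(add(Z, mul(SZ, add(SZ, Z)))))
  step 10: S(S(mul(SZ, add(SZ, Z))))
  step 11: S(S(add(add(SZ, Z), mul(Z, add(SZ, Z)))))
  step 12: S(S(add(S(add(Z, Z)), mul(Z, add(SZ, Z)))))
  step 13: S(S(S(add(add(Z, Z), mul(Z, add(SZ, Z))))))
  step 14: S(S(S(add(Z, mul(Z, add(SZ, Z))))))
  step 15: S(S(S(mul(Z, add(SZ, Z)))))
  step 16: SSSZ

Term B:
  start: add(mul(SZ, SSSZ), mul(SZ, Z))
  step 1: add(add(SSSZ, mul(Z, SSSZ)), mul(SZ, Z))
  step 2: add(S(add(SSZ, mul(Z, SSSZ))), mul(SZ, Z))
  step 3: S(add(add(SSZ, mul(Z, SSSZ)), mul(SZ, Z)))
  step 4: S(add(S(add(SZ, mul(Z, SSSZ))), mul(SZ, Z)))
  step 5: S(S(add(add(SZ, mul(Z, SSSZ)), mul(SZ, Z))))
  step 6: S(S(add(S(add(Z, mul(Z, SSSZ))), mul(SZ, Z))))
  step 7: S(S(S(add(add(Z, mul(Z, SSSZ)), mul(SZ, Z)))))
  step 8: S(S(S(add(mul(Z, SSSZ), mul(SZ, Z)))))
  step 9: S(S(S(add(Z, mul(SZ, Z)))))
  step 10: S(S(S(mul(SZ, Z))))
  step 11: S(S(S(add(Z, mul(Z, Z)))))
  step 12: S(S(S(mul(Z, Z))))
  step 13: SSSZ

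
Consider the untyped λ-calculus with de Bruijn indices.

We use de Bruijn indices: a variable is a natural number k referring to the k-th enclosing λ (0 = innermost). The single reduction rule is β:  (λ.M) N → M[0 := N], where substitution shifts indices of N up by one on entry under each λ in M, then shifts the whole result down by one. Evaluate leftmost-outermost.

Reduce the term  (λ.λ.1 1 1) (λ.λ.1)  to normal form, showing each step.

  start: (λ.λ.1 1 1) (λ.λ.1)
  step 1: λ.(λ.λ.1) (λ.λ.1) (λ.λ.1)
  step 2: λ.(λ.λ.λ.1) (λ.λ.1)
  step 3: λ.λ.λ.1

Answer: normal form = λ.λ.λ.1  (in 3 steps)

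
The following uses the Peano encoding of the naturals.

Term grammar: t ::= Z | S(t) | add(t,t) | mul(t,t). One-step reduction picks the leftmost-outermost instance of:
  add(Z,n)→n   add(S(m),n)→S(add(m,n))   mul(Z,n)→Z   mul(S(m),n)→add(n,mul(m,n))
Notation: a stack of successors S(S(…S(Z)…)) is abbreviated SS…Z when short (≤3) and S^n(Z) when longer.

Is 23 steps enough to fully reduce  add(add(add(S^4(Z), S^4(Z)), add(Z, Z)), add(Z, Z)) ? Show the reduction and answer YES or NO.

  start: add(add(add(S^4(Z), S^4(Z)), add(Z, Z)), add(Z, Z))
  [1] add(add(S(add(SSSZ, S^4(Z))), add(Z, Z)), add(Z, Z))
  [2] add(S(add(add(SSSZ, S^4(Z)), add(Z, Z))), add(Z, Z))
  [3] S(add(add(add(SSSZ, S^4(Z)), add(Z, Z)), add(Z, Z)))
  [4] S(add(add(S(add(SSZ, S^4(Z))), add(Z, Z)), add(Z, Z)))
  [5] S(add(S(add(add(SSZ, S^4(Z)), add(Z, Z))), add(Z, Z)))
  [6] S(S(add(add(add(SSZ, S^4(Z)), add(Z, Z)), add(Z, Z))))
  [7] S(S(add(add(S(add(SZ, S^4(Z))), add(Z, Z)), add(Z, Z))))
  [8] S(S(add(S(add(add(SZ, S^4(Z)), add(Z, Z))), add(Z, Z))))
  [9] S(S(S(add(add(add(SZ, S^4(Z)), add(Z, Z)), add(Z, Z)))))
  [10] S(S(S(add(add(S(add(Z, S^4(Z))), add(Z, Z)), add(Z, Z)))))
  [11] S(S(S(add(S(add(add(Z, S^4(Z)), add(Z, Z))), add(Z, Z)))))
  [12] S(S(S(S(add(add(add(Z, S^4(Z)), add(Z, Z)), add(Z, Z))))))
  [13] S(S(S(S(add(add(S^4(Z), add(Z, Z)), add(Z, Z))))))
  [14] S(S(S(S(add(S(add(SSSZ, add(Z, Z))), add(Z, Z))))))
  [15] S(S(S(S(S(add(add(SSSZ, add(Z, Z)), add(Z, Z)))))))
  [16] S(S(S(S(S(add(S(add(SSZ, add(Z, Z))), add(Z, Z)))))))
  [17] S(S(S(S(S(S(add(add(SSZ, add(Z, Z)), add(Z, Z))))))))
  [18] S(S(S(S(S(S(add(S(add(SZ, add(Z, Z))), add(Z, Z))))))))
  [19] S(S(S(S(S(S(S(add(add(SZ, add(Z, Z)), add(Z, Z)))))))))
  [20] S(S(S(S(S(S(S(add(S(add(Z, add(Z, Z))), add(Z, Z)))))))))
  [21] S(S(S(S(S(S(S(S(add(add(Z, add(Z, Z)), add(Z, Z))))))))))
  [22] S(S(S(S(S(S(S(S(add(add(Z, Z), add(Z, Z))))))))))
  [23] S(S(S(S(S(S(S(S(add(Z, add(Z, Z))))))))))

Answer: NO — after 23 steps the term is S(S(S(S(S(S(S(S(add(Z, add(Z, Z)))))))))), not yet normal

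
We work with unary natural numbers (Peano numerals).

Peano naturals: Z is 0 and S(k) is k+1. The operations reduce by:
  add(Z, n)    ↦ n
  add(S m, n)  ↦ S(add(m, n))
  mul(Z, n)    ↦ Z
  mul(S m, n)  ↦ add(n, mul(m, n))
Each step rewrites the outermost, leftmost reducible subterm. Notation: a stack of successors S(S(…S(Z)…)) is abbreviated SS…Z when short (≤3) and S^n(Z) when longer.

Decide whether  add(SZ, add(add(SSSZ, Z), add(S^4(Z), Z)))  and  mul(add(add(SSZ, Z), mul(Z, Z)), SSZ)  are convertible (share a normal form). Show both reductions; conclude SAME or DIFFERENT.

Answer: DIFFERENT — A ⇓ S^8(Z), B ⇓ S^4(Z)

Working:
Term A:
  start: add(SZ, add(add(SSSZ, Z), add(S^4(Z), Z)))
  step 1: S(add(Z, add(add(SSSZ, Z), add(S^4(Z), Z))))
  step 2: S(add(add(SSSZ, Z), add(S^4(Z), Z)))
  step 3: S(add(S(add(SSZ, Z)), add(S^4(Z), Z)))
  step 4: S(S(add(add(SSZ, Z), add(S^4(Z), Z))))
  step 5: S(S(add(S(add(SZ, Z)), add(S^4(Z), Z))))
  step 6: S(S(S(add(add(SZ, Z), add(S^4(Z), Z)))))
  step 7: S(S(S(add(S(add(Z, Z)), add(S^4(Z), Z)))))
  step 8: S(S(S(S(add(add(Z, Z), add(S^4(Z), Z))))))
  step 9: S(S(S(S(add(Z, add(S^4(Z), Z))))))
  step 10: S(S(S(S(add(S^4(Z), Z)))))
  step 11: S(S(S(S(S(add(SSSZ, Z))))))
  step 12: S(S(S(S(S(S(add(SSZ, Z)))))))
  step 13: S(S(S(S(S(S(S(add(SZ, Z))))))))
  step 14: S(S(S(S(S(S(S(S(add(Z, Z)))))))))
  step 15: S^8(Z)

Term B:
  start: mul(add(add(SSZ, Z), mul(Z, Z)), SSZ)
  step 1: mul(add(S(add(SZ, Z)), mul(Z, Z)), SSZ)
  step 2: mul(S(add(add(SZ, Z), mul(Z, Z))), SSZ)
  step 3: add(SSZ, mul(add(add(SZ, Z), mul(Z, Z)), SSZ))
  step 4: S(add(SZ, mul(add(add(SZ, Z), mul(Z, Z)), SSZ)))
  step 5: S(S(add(Z, mul(add(add(SZ, Z), mul(Z, Z)), SSZ))))
  step 6: S(S(mul(add(add(SZ, Z), mul(Z, Z)), SSZ)))
  step 7: S(S(mul(add(S(add(Z, Z)), mul(Z, Z)), SSZ)))
  step 8: S(S(mul(S(add(add(Z, Z), mul(Z, Z))), SSZ)))
  step 9: S(S(add(SSZ, mul(add(add(Z, Z), mul(Z, Z)), SSZ))))
  step 10: S(S(S(add(SZ, mul(add(add(Z, Z), mul(Z, Z)), SSZ)))))
  step 11: S(S(S(S(add(Z, mul(add(add(Z, Z), mul(Z, Z)), SSZ))))))
  step 12: S(S(S(S(mul(add(add(Z, Z), mul(Z, Z)), SSZ)))))
  step 13: S(S(S(S(mul(add(Z, mul(Z, Z)), SSZ)))))
  step 14: S(S(S(S(mul(mul(Z, Z), SSZ)))))
  step 15: S(S(S(S(mul(Z, SSZ)))))
  step 16: S^4(Z)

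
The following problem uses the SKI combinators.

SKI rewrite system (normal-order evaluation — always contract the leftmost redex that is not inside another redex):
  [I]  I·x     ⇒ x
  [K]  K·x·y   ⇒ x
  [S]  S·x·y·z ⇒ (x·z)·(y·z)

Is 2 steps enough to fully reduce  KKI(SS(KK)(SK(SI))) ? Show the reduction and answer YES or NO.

  start: KKI(SS(KK)(SK(SI)))
  [1] K(SS(KK)(SK(SI)))
  [2] K(S(SK(SI))(KK(SK(SI))))

Answer: NO — after 2 steps the term is K(S(SK(SI))(KK(SK(SI)))), not yet normal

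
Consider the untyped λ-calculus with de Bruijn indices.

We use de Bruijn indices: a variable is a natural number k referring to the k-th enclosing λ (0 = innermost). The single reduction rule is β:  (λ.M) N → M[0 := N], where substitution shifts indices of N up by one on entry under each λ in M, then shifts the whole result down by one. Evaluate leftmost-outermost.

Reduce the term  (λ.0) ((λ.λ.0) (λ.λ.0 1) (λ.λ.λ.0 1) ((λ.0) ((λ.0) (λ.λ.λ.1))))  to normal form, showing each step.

  start: (λ.0) ((λ.λ.0) (λ.λ.0 1) (λ.λ.λ.0 1) ((λ.0) ((λ.0) (λ.λ.λ.1))))
  [1] (λ.λ.0) (λ.λ.0 1) (λ.λ.λ.0 1) ((λ.0) ((λ.0) (λ.λ.λ.1)))
  [2] (λ.0) (λ.λ.λ.0 1) ((λ.0) ((λ.0) (λ.λ.λ.1)))
  [3] (λ.λ.λ.0 1) ((λ.0) ((λ.0) (λ.λ.λ.1)))
  [4] λ.λ.0 1

Answer: normal form = λ.λ.0 1  (in 4 steps)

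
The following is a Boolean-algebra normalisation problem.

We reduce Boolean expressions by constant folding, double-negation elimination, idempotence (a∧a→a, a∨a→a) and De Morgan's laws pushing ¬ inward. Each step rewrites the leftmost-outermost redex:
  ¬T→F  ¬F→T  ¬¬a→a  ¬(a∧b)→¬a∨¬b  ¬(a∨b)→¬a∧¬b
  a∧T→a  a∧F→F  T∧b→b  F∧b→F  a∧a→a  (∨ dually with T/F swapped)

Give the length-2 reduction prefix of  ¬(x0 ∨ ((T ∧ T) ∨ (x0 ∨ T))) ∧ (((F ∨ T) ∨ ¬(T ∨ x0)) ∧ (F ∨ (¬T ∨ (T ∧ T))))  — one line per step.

Answer: after 2 steps: (¬x0 ∧ (¬(T ∧ T) ∧ ¬(x0 ∨ T))) ∧ (((F ∨ T) ∨ ¬(T ∨ x0)) ∧ (F ∨ (¬T ∨ (T ∧ T))))

Working:
  start: ¬(x0 ∨ ((T ∧ T) ∨ (x0 ∨ T))) ∧ (((F ∨ T) ∨ ¬(T ∨ x0)) ∧ (F ∨ (¬T ∨ (T ∧ T))))
  [1] (¬x0 ∧ ¬((T ∧ T) ∨ (x0 ∨ T))) ∧ (((F ∨ T) ∨ ¬(T ∨ x0)) ∧ (F ∨ (¬T ∨ (T ∧ T))))
  [2] (¬x0 ∧ (¬(T ∧ T) ∧ ¬(x0 ∨ T))) ∧ (((F ∨ T) ∨ ¬(T ∨ x0)) ∧ (F ∨ (¬T ∨ (T ∧ T))))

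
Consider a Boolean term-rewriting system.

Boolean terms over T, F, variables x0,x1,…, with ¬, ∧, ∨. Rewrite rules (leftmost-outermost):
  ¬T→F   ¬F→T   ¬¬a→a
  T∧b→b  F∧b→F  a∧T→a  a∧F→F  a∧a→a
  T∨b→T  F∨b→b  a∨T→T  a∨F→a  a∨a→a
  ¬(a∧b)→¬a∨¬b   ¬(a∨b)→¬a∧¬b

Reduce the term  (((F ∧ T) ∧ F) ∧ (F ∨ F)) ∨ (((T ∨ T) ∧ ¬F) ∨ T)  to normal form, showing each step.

  start: (((F ∧ T) ∧ F) ∧ (F ∨ F)) ∨ (((T ∨ T) ∧ ¬F) ∨ T)
  [1] (F ∧ (F ∨ F)) ∨ (((T ∨ T) ∧ ¬F) ∨ T)
  [2] F ∨ (((T ∨ T) ∧ ¬F) ∨ T)
  [3] ((T ∨ T) ∧ ¬F) ∨ T
  [4] T

Answer: normal form = T  (in 4 steps)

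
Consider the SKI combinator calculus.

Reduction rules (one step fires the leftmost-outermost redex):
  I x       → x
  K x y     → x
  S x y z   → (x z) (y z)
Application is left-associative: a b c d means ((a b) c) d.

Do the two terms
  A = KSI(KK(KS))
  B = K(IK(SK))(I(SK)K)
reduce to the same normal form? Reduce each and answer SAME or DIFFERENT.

Term A:
  start: KSI(KK(KS))
  →1  S(KK(KS))
  →2  SK

Term B:
  start: K(IK(SK))(I(SK)K)
  →1  IK(SK)
  →2  K(SK)

Answer: DIFFERENT — A ⇓ SK, B ⇓ K(SK)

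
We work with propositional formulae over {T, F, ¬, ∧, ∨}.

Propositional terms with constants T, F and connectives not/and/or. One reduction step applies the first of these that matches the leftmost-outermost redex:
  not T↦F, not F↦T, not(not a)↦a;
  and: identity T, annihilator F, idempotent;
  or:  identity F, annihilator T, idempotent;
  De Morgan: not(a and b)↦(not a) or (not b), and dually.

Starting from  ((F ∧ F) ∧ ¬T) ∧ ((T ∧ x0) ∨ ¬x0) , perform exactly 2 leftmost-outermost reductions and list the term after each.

  start: ((F ∧ F) ∧ ¬T) ∧ ((T ∧ x0) ∨ ¬x0)
  →1  (F ∧ ¬T) ∧ ((T ∧ x0) ∨ ¬x0)
  →2  F ∧ ((T ∧ x0) ∨ ¬x0)

Answer: after 2 steps: F ∧ ((T ∧ x0) ∨ ¬x0)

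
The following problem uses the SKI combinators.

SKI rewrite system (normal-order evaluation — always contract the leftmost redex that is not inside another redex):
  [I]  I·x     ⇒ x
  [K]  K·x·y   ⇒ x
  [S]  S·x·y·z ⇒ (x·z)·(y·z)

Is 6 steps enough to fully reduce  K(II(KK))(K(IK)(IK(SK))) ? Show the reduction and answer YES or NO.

Answer: YES — reaches normal form KK in 3 ≤ 6 steps

Reduction:
  start: K(II(KK))(K(IK)(IK(SK)))
  →1  II(KK)
  →2  I(KK)
  →3  KK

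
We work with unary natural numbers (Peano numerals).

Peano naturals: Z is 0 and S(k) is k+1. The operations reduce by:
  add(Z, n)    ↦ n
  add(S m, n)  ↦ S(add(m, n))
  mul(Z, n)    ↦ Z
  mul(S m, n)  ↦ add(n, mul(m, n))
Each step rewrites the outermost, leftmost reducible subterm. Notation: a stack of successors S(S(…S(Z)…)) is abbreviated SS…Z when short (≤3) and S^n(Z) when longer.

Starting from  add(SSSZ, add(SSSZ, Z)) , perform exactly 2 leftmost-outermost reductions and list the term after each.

Answer: after 2 steps: S(S(add(SZ, add(SSSZ, Z))))

Derivation:
  start: add(SSSZ, add(SSSZ, Z))
  →1  S(add(SSZ, add(SSSZ, Z)))
  →2  S(S(add(SZ, add(SSSZ, Z))))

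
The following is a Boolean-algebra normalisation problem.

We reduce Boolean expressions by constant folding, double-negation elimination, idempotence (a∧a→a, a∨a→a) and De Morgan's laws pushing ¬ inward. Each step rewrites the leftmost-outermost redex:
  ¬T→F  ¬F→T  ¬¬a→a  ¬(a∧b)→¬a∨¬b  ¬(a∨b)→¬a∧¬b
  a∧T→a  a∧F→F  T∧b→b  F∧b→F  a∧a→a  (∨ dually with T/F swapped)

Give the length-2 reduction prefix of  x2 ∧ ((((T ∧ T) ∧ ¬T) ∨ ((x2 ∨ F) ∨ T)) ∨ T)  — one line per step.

  start: x2 ∧ ((((T ∧ T) ∧ ¬T) ∨ ((x2 ∨ F) ∨ T)) ∨ T)
  step 1: x2 ∧ T
  step 2: x2

Answer: after 2 steps: x2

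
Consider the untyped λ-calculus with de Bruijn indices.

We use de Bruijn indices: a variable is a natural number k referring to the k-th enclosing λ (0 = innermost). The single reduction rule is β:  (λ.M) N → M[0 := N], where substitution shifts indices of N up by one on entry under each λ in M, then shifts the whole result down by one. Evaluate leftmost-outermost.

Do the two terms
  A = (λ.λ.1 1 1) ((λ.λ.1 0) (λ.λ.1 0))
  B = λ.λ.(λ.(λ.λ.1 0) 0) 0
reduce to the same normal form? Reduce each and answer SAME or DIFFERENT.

Term A:
  start: (λ.λ.1 1 1) ((λ.λ.1 0) (λ.λ.1 0))
  step 1: λ.(λ.λ.1 0) (λ.λ.1 0) ((λ.λ.1 0) (λ.λ.1 0)) ((λ.λ.1 0) (λ.λ.1 0))
  step 2: λ.(λ.(λ.λ.1 0) 0) ((λ.λ.1 0) (λ.λ.1 0)) ((λ.λ.1 0) (λ.λ.1 0))
  step 3: λ.(λ.λ.1 0) ((λ.λ.1 0) (λ.λ.1 0)) ((λ.λ.1 0) (λ.λ.1 0))
  step 4: λ.(λ.(λ.λ.1 0) (λ.λ.1 0) 0) ((λ.λ.1 0) (λ.λ.1 0))
  step 5: λ.(λ.λ.1 0) (λ.λ.1 0) ((λ.λ.1 0) (λ.λ.1 0))
  step 6: λ.(λ.(λ.λ.1 0) 0) ((λ.λ.1 0) (λ.λ.1 0))
  step 7: λ.(λ.λ.1 0) ((λ.λ.1 0) (λ.λ.1 0))
  step 8: λ.λ.(λ.λ.1 0) (λ.λ.1 0) 0
  step 9: λ.λ.(λ.(λ.λ.1 0) 0) 0
  step 10: λ.λ.(λ.λ.1 0) 0
  step 11: λ.λ.λ.1 0

Term B:
  start: λ.λ.(λ.(λ.λ.1 0) 0) 0
  step 1: λ.λ.(λ.λ.1 0) 0
  step 2: λ.λ.λ.1 0

Answer: SAME — A ⇓ λ.λ.λ.1 0, B ⇓ λ.λ.λ.1 0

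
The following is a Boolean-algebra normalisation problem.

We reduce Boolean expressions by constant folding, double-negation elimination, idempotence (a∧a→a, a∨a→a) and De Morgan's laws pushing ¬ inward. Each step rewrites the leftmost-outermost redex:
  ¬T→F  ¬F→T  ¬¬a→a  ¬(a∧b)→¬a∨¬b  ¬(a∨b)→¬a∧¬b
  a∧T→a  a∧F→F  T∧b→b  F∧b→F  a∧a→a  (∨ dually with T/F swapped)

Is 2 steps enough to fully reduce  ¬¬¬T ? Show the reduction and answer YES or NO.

Answer: YES — reaches normal form F in 2 ≤ 2 steps

Reduction:
  start: ¬¬¬T
  →1  ¬T
  →2  F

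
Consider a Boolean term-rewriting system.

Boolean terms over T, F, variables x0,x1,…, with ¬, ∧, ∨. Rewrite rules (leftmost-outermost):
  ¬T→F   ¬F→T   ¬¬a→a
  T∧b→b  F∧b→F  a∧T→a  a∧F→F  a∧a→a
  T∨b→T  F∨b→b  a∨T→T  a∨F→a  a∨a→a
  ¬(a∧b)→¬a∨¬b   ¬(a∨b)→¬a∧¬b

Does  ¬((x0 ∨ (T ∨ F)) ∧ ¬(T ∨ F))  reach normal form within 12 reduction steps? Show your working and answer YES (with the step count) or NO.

  start: ¬((x0 ∨ (T ∨ F)) ∧ ¬(T ∨ F))
  →1  ¬(x0 ∨ (T ∨ F)) ∨ ¬¬(T ∨ F)
  →2  (¬x0 ∧ ¬(T ∨ F)) ∨ ¬¬(T ∨ F)
  →3  (¬x0 ∧ (¬T ∧ ¬F)) ∨ ¬¬(T ∨ F)
  →4  (¬x0 ∧ (F ∧ ¬F)) ∨ ¬¬(T ∨ F)
  →5  (¬x0 ∧ F) ∨ ¬¬(T ∨ F)
  →6  F ∨ ¬¬(T ∨ F)
  →7  ¬¬(T ∨ F)
  →8  T ∨ F
  →9  T

Answer: YES — reaches normal form T in 9 ≤ 12 steps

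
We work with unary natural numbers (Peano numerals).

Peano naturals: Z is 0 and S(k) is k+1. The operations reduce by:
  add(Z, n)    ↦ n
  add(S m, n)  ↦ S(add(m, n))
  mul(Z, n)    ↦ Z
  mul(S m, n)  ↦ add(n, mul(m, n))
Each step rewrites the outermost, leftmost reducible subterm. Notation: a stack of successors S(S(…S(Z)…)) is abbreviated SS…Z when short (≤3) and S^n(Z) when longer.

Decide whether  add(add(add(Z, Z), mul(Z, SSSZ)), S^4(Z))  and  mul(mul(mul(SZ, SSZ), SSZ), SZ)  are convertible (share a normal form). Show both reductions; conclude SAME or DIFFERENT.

Answer: SAME — A ⇓ S^4(Z), B ⇓ S^4(Z)

Derivation:
Term A:
  start: add(add(add(Z, Z), mul(Z, SSSZ)), S^4(Z))
  [1] add(add(Z, mul(Z, SSSZ)), S^4(Z))
  [2] add(mul(Z, SSSZ), S^4(Z))
  [3] add(Z, S^4(Z))
  [4] S^4(Z)

Term B:
  start: mul(mul(mul(SZ, SSZ), SSZ), SZ)
  [1] mul(mul(add(SSZ, mul(Z, SSZ)), SSZ), SZ)
  [2] mul(mul(S(add(SZ, mul(Z, SSZ))), SSZ), SZ)
  [3] mul(add(SSZ, mul(add(SZ, mul(Z, SSZ)), SSZ)), SZ)
  [4] mul(S(add(SZ, mul(add(SZ, mul(Z, SSZ)), SSZ))), SZ)
  [5] add(SZ, mul(add(SZ, mul(add(SZ, mul(Z, SSZ)), SSZ)), SZ))
  [6] S(add(Z, mul(add(SZ, mul(add(SZ, mul(Z, SSZ)), SSZ)), SZ)))
  [7] S(mul(add(SZ, mul(add(SZ, mul(Z, SSZ)), SSZ)), SZ))
  [8] S(mul(S(add(Z, mul(add(SZ, mul(Z, SSZ)), SSZ))), SZ))
  [9] S(add(SZ, mul(add(Z, mul(add(SZ, mul(Z, SSZ)), SSZ)), SZ)))
  [10] S(S(add(Z, mul(add(Z, mul(add(SZ, mul(Z, SSZ)), SSZ)), SZ))))
  [11] S(S(mul(add(Z, mul(add(SZ, mul(Z, SSZ)), SSZ)), SZ)))
  [12] S(S(mul(mul(add(SZ, mul(Z, SSZ)), SSZ), SZ)))
  [13] S(S(mul(mul(S(add(Z, mul(Z, SSZ))), SSZ), SZ)))
  [14] S(S(mul(add(SSZ, mul(add(Z, mul(Z, SSZ)), SSZ)), SZ)))
  [15] S(S(mul(S(add(SZ, mul(add(Z, mul(Z, SSZ)), SSZ))), SZ)))
  [16] S(S(add(SZ, mul(add(SZ, mul(add(Z, mul(Z, SSZ)), SSZ)), SZ))))
  [17] S(S(S(add(Z, mul(add(SZ, mul(add(Z, mul(Z, SSZ)), SSZ)), SZ)))))
  [18] S(S(S(mul(add(SZ, mul(add(Z, mul(Z, SSZ)), SSZ)), SZ))))
  [19] S(S(S(mul(S(add(Z, mul(add(Z, mul(Z, SSZ)), SSZ))), SZ))))
  [20] S(S(S(add(SZ, mul(add(Z, mul(add(Z, mul(Z, SSZ)), SSZ)), SZ)))))
  [21] S(S(S(S(add(Z, mul(add(Z, mul(add(Z, mul(Z, SSZ)), SSZ)), SZ))))))
  [22] S(S(S(S(mul(add(Z, mul(add(Z, mul(Z, SSZ)), SSZ)), SZ)))))
  [23] S(S(S(S(mul(mul(add(Z, mul(Z, SSZ)), SSZ), SZ)))))
  [24] S(S(S(S(mul(mul(mul(Z, SSZ), SSZ), SZ)))))
  [25] S(S(S(S(mul(mul(Z, SSZ), SZ)))))
  [26] S(S(S(S(mul(Z, SZ)))))
  [27] S^4(Z)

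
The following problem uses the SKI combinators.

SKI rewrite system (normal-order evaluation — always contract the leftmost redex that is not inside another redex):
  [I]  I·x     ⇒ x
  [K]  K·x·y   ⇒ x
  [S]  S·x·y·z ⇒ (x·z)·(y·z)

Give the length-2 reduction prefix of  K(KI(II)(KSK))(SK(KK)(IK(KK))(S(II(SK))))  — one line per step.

  start: K(KI(II)(KSK))(SK(KK)(IK(KK))(S(II(SK))))
  step 1: KI(II)(KSK)
  step 2: I(KSK)

Answer: after 2 steps: I(KSK)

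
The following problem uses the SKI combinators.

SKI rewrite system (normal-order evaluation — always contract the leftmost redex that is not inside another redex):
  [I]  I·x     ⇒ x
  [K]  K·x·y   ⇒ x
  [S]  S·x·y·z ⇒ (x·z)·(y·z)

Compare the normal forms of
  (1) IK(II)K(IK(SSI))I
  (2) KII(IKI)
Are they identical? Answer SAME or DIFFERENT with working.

Term A:
  start: IK(II)K(IK(SSI))I
  [1] K(II)K(IK(SSI))I
  [2] II(IK(SSI))I
  [3] I(IK(SSI))I
  [4] IK(SSI)I
  [5] K(SSI)I
  [6] SSI

Term B:
  start: KII(IKI)
  [1] I(IKI)
  [2] IKI
  [3] KI

Answer: DIFFERENT — A ⇓ SSI, B ⇓ KI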